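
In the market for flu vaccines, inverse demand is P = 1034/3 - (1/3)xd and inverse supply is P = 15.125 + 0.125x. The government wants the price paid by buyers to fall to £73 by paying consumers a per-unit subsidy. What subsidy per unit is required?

Required subsidy s = £44 per unit

At a buyer price of 73, quantity demanded is 1034 − 3·73 = 815.
Sellers supply 815 only when they receive Ps = 15.125 + 0.125·815 = 117.
s = Ps − Pb = 117 − 73 = 44.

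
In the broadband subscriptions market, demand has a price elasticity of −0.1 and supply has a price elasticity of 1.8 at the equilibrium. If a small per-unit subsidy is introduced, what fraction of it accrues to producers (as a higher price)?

For a small subsidy around the equilibrium, the benefit split depends on the relative slopes, which at a point are proportional to the elasticities.
Buyer share = εs/(εs + |εd|) = 1.8/(1.8 + 0.1) = 18/19; seller share = |εd|/(εs + |εd|) = 1/19.
So producers capture 1/19 of the subsidy.

Producer share = 1/19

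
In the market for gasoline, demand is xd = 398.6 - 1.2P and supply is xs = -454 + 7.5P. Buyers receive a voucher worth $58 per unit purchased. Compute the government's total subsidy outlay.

Government cost = $19778

Pre-subsidy: 398.6 - 1.2P = -454 + 7.5P gives P* = 98, x* = 281.
With the rebate, buyers effectively pay Pb = Ps − 58, where Ps is the price sellers receive.
Demand in terms of Ps becomes xd = 398.6 − 1.2(Ps − 58) = 468.2 - 1.2Ps. Setting this equal to supply: 468.2 - 1.2Ps = -454 + 7.5Ps, so Ps = 106.
Buyers pay Pb = 106 − 58 = 48; x' = -454 + 7.5·106 = 341.
Government outlay = subsidy × quantity = 58 × 341 = 19778.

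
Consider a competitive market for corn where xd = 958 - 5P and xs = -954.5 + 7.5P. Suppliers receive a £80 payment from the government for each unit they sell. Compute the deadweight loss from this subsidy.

Pre-subsidy: 958 - 5P = -954.5 + 7.5P gives P* = 153, x* = 193.
With the subsidy, sellers receive Ps = Pb + 80 for each unit, where Pb is the price buyers pay.
Supply in terms of Pb becomes xs = -954.5 + 7.5(Pb + 80) = -354.5 + 7.5Pb. Setting this equal to demand: 958 - 5Pb = -354.5 + 7.5Pb, so Pb = 105.
Sellers receive Ps = 105 + 80 = 185; x' = 958 − 5·105 = 433.
The subsidy expands output by 433 − 193 = 240 past the efficient level; on those units the gap between marginal cost and willingness to pay runs from 0 up to 80.
DWL = ½ × 80 × 240 = 9600.

Deadweight loss = £9600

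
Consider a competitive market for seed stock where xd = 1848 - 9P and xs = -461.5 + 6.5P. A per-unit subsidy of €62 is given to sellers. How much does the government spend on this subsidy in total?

Pre-subsidy: 1848 - 9P = -461.5 + 6.5P gives P* = 149, x* = 507.
With the subsidy, sellers receive Ps = Pb + 62 for each unit, where Pb is the price buyers pay.
Supply in terms of Pb becomes xs = -461.5 + 6.5(Pb + 62) = -58.5 + 6.5Pb. Setting this equal to demand: 1848 - 9Pb = -58.5 + 6.5Pb, so Pb = 123.
Sellers receive Ps = 123 + 62 = 185; x' = 1848 − 9·123 = 741.
Government outlay = subsidy × quantity = 62 × 741 = 45942.

Government cost = €45942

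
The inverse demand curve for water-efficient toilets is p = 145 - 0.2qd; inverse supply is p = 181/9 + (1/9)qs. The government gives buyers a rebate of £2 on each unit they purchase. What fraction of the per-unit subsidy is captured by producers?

Producer share = 5/14

Pre-subsidy: 145 - 0.2q = 181/9 + (1/9)q gives q* = 2810/7 and p* = 453/7.
With the rebate, buyers effectively pay pb = ps − 2, where ps is the price sellers receive.
On the curves, pb = 145 - 0.2q and ps = 181/9 + (1/9)q; the wedge ps − pb = 2 gives 181/9 + (1/9)q − (145 - 0.2q) = 2, so q' = 2855/7.
Then pb = 145 − 0.2·(2855/7) = 444/7 and ps = 181/9 + (1/9)·(2855/7) = 458/7.
Buyers' price falls by p* − pb = 453/7 − 444/7 = 9/7; sellers' price rises by ps − p* = 458/7 − 453/7 = 5/7.
So producers capture (5/7)/2 = 5/14 of each unit of subsidy.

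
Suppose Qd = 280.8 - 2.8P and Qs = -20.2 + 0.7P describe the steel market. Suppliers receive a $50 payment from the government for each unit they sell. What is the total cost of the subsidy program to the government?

Pre-subsidy: 280.8 - 2.8P = -20.2 + 0.7P gives P* = 86, Q* = 40.
With the subsidy, sellers receive Ps = Pb + 50 for each unit, where Pb is the price buyers pay.
Supply in terms of Pb becomes Qs = -20.2 + 0.7(Pb + 50) = 14.8 + 0.7Pb. Setting this equal to demand: 280.8 - 2.8Pb = 14.8 + 0.7Pb, so Pb = 76.
Sellers receive Ps = 76 + 50 = 126; Q' = 280.8 − 2.8·76 = 68.
Government outlay = subsidy × quantity = 50 × 68 = 3400.

Government cost = $3400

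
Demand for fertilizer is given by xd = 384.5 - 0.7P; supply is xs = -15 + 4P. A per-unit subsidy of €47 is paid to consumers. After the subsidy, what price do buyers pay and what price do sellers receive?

Pre-subsidy: 384.5 - 0.7P = -15 + 4P gives P* = 85, x* = 325.
With the rebate, buyers effectively pay Pb = Ps − 47, where Ps is the price sellers receive.
Demand in terms of Ps becomes xd = 384.5 − 0.7(Ps − 47) = 417.4 - 0.7Ps. Setting this equal to supply: 417.4 - 0.7Ps = -15 + 4Ps, so Ps = 92.
Buyers pay Pb = 92 − 47 = 45; x' = -15 + 4·92 = 353.

Buyers pay €45; sellers receive €92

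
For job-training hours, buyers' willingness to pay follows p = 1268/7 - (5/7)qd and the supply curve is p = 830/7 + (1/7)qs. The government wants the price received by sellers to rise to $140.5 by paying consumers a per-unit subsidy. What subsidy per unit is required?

At a seller price of 140.5, quantity supplied is -830 + 7·140.5 = 153.5.
Buyers absorb 153.5 only when they pay pb = 1268/7 − (5/7)·153.5 = 71.5.
s = ps − pb = 140.5 − 71.5 = 69.

Required subsidy s = $69 per unit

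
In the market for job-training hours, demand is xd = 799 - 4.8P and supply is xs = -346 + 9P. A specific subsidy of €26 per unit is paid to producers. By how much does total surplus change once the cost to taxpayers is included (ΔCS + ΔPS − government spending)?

Net change in total surplus = -24336/23

Pre-subsidy: 799 - 4.8P = -346 + 9P gives P* = 5725/69, x* = 9217/23.
With the subsidy, sellers receive Ps = Pb + 26 for each unit, where Pb is the price buyers pay.
Supply in terms of Pb becomes xs = -346 + 9(Pb + 26) = -112 + 9Pb. Setting this equal to demand: 799 - 4.8Pb = -112 + 9Pb, so Pb = 4555/69.
Sellers receive Ps = 4555/69 + 26 = 6349/69; x' = 799 − 4.8·(4555/69) = 11089/23.
ΔCS = ½(9217/23 + 11089/23)(5725/69 − 4555/69) = 3959670/529; ΔPS = ½(9217/23 + 11089/23)(6349/69 − 5725/69) = 2111824/529.
Government spending = 26 × 11089/23 = 288314/23.
Net change = 3959670/529 + 2111824/529 − 288314/23 = -24336/23. The loss equals the DWL triangle ½·26·1872/23.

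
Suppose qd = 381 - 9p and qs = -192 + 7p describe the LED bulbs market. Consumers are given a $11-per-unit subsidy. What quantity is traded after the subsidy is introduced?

Pre-subsidy: 381 - 9p = -192 + 7p gives p* = 35.8125, q* = 58.6875.
With the rebate, buyers effectively pay pb = ps − 11, where ps is the price sellers receive.
Demand in terms of ps becomes qd = 381 − 9(ps − 11) = 480 - 9ps. Setting this equal to supply: 480 - 9ps = -192 + 7ps, so ps = 42.
Buyers pay pb = 42 − 11 = 31; q' = -192 + 7·42 = 102.

q' = 102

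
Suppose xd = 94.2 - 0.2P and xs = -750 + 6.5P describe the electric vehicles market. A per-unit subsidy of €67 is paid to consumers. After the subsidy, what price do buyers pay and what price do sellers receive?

Pre-subsidy: 94.2 - 0.2P = -750 + 6.5P gives P* = 126, x* = 69.
With the rebate, buyers effectively pay Pb = Ps − 67, where Ps is the price sellers receive.
Demand in terms of Ps becomes xd = 94.2 − 0.2(Ps − 67) = 107.6 - 0.2Ps. Setting this equal to supply: 107.6 - 0.2Ps = -750 + 6.5Ps, so Ps = 128.
Buyers pay Pb = 128 − 67 = 61; x' = -750 + 6.5·128 = 82.

Buyers pay €61; sellers receive €128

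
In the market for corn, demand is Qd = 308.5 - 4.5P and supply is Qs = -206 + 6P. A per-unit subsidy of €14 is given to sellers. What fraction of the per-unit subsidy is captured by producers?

Producer share = 3/7

Pre-subsidy: 308.5 - 4.5P = -206 + 6P gives P* = 49, Q* = 88.
With the subsidy, sellers receive Ps = Pb + 14 for each unit, where Pb is the price buyers pay.
Supply in terms of Pb becomes Qs = -206 + 6(Pb + 14) = -122 + 6Pb. Setting this equal to demand: 308.5 - 4.5Pb = -122 + 6Pb, so Pb = 41.
Sellers receive Ps = 41 + 14 = 55; Q' = 308.5 − 4.5·41 = 124.
Buyers' price falls by P* − Pb = 49 − 41 = 8; sellers' price rises by Ps − P* = 55 − 49 = 6.
So producers capture 6/14 = 3/7 of each unit of subsidy.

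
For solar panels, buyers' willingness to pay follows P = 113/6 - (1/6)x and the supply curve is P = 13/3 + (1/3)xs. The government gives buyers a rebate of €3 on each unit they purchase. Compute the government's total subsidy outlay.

Government cost = €105

Pre-subsidy: 113/6 - (1/6)x = 13/3 + (1/3)x gives x* = 29 and P* = 14.
With the rebate, buyers effectively pay Pb = Ps − 3, where Ps is the price sellers receive.
On the curves, Pb = 113/6 - (1/6)x and Ps = 13/3 + (1/3)x; the wedge Ps − Pb = 3 gives 13/3 + (1/3)x − (113/6 - (1/6)x) = 3, so x' = 35.
Then Pb = 113/6 − (1/6)·35 = 13 and Ps = 13/3 + (1/3)·35 = 16.
Government outlay = subsidy × quantity = 3 × 35 = 105.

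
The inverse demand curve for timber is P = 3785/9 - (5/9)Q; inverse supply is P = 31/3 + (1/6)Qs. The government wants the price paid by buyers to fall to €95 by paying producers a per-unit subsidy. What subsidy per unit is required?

At a buyer price of 95, quantity demanded is 757 − 1.8·95 = 586.
Sellers supply 586 only when they receive Ps = 31/3 + (1/6)·586 = 108.
s = Ps − Pb = 108 − 95 = 13.

Required subsidy s = €13 per unit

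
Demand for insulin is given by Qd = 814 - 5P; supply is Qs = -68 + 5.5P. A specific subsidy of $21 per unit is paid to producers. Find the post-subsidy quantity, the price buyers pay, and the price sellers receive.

Pre-subsidy: 814 - 5P = -68 + 5.5P gives P* = 84, Q* = 394.
With the subsidy, sellers receive Ps = Pb + 21 for each unit, where Pb is the price buyers pay.
Supply in terms of Pb becomes Qs = -68 + 5.5(Pb + 21) = 47.5 + 5.5Pb. Setting this equal to demand: 814 - 5Pb = 47.5 + 5.5Pb, so Pb = 73.
Sellers receive Ps = 73 + 21 = 94; Q' = 814 − 5·73 = 449.

Q' = 449; buyers pay $73; sellers receive $94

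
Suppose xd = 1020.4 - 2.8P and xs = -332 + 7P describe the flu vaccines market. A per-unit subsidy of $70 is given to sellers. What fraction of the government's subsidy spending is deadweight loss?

Pre-subsidy: 1020.4 - 2.8P = -332 + 7P gives P* = 138, x* = 634.
With the subsidy, sellers receive Ps = Pb + 70 for each unit, where Pb is the price buyers pay.
Supply in terms of Pb becomes xs = -332 + 7(Pb + 70) = 158 + 7Pb. Setting this equal to demand: 1020.4 - 2.8Pb = 158 + 7Pb, so Pb = 88.
Sellers receive Ps = 88 + 70 = 158; x' = 1020.4 − 2.8·88 = 774.
ΔCS = ½(634 + 774)(138 − 88) = 35200; ΔPS = ½(634 + 774)(158 − 138) = 14080.
Government spending = 70 × 774 = 54180.
DWL = ½ × 70 × (774 − 634) = 4900; fraction = 4900 / 54180 = 35/387.

DWL / government spending = 35/387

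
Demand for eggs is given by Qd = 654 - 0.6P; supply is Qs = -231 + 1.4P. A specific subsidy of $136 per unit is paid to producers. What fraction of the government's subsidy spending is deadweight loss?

Pre-subsidy: 654 - 0.6P = -231 + 1.4P gives P* = 442.5, Q* = 388.5.
With the subsidy, sellers receive Ps = Pb + 136 for each unit, where Pb is the price buyers pay.
Supply in terms of Pb becomes Qs = -231 + 1.4(Pb + 136) = -40.6 + 1.4Pb. Setting this equal to demand: 654 - 0.6Pb = -40.6 + 1.4Pb, so Pb = 347.3.
Sellers receive Ps = 347.3 + 136 = 483.3; Q' = 654 − 0.6·347.3 = 445.62.
ΔCS = ½(388.5 + 445.62)(442.5 − 347.3) = 39704.112; ΔPS = ½(388.5 + 445.62)(483.3 − 442.5) = 17016.048.
Government spending = 136 × 445.62 = 60604.32.
DWL = ½ × 136 × (445.62 − 388.5) = 3884.16; fraction = 3884.16 / 60604.32 = 68/1061.

DWL / government spending = 68/1061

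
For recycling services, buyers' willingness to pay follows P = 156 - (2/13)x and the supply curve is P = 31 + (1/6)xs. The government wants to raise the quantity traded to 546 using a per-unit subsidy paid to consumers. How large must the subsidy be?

At x = 546, from the demand curve buyers pay Pb = 156 − (2/13)·546 = 72; from the supply curve sellers need Ps = 31 + (1/6)·546 = 122.
The subsidy must fill the gap: s = Ps − Pb = 122 − 72 = 50.

Required subsidy s = 50 per unit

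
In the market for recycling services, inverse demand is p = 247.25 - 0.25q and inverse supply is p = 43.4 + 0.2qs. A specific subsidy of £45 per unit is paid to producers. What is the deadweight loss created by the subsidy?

Pre-subsidy: 247.25 - 0.25q = 43.4 + 0.2q gives q* = 453 and p* = 134.
With the subsidy, sellers receive ps = pb + 45 for each unit, where pb is the price buyers pay.
On the curves, pb = 247.25 - 0.25q and ps = 43.4 + 0.2q; the wedge ps − pb = 45 gives 43.4 + 0.2q − (247.25 - 0.25q) = 45, so q' = 553.
Then pb = 247.25 − 0.25·553 = 109 and ps = 43.4 + 0.2·553 = 154.
The subsidy expands output by 553 − 453 = 100 past the efficient level; on those units the gap between marginal cost and willingness to pay runs from 0 up to 45.
DWL = ½ × 45 × 100 = 2250.

Deadweight loss = £2250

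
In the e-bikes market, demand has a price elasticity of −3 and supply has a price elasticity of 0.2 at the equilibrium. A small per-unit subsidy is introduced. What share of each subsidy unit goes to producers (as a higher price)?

Producer share = 0.9375

For a small subsidy around the equilibrium, the benefit split depends on the relative slopes, which at a point are proportional to the elasticities.
Buyer share = εs/(εs + |εd|) = 0.2/(0.2 + 3) = 0.0625; seller share = |εd|/(εs + |εd|) = 0.9375.
So producers capture 0.9375 of the subsidy.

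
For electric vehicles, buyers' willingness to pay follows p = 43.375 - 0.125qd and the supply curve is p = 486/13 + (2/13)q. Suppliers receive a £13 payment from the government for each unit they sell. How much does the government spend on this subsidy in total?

Government cost = 25675/29

Pre-subsidy: 43.375 - 0.125q = 486/13 + (2/13)q gives q* = 623/29 and p* = 1180/29.
With the subsidy, sellers receive ps = pb + 13 for each unit, where pb is the price buyers pay.
On the curves, pb = 43.375 - 0.125q and ps = 486/13 + (2/13)q; the wedge ps − pb = 13 gives 486/13 + (2/13)q − (43.375 - 0.125q) = 13, so q' = 1975/29.
Then pb = 43.375 − 0.125·(1975/29) = 1011/29 and ps = 486/13 + (2/13)·(1975/29) = 1388/29.
Government outlay = subsidy × quantity = 13 × 1975/29 = 25675/29.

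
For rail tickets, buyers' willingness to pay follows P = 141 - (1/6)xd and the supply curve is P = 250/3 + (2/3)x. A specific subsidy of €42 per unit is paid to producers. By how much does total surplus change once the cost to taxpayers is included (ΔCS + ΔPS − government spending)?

Net change in total surplus = -€1058.4

Pre-subsidy: 141 - (1/6)x = 250/3 + (2/3)x gives x* = 69.2 and P* = 1942/15.
With the subsidy, sellers receive Ps = Pb + 42 for each unit, where Pb is the price buyers pay.
On the curves, Pb = 141 - (1/6)x and Ps = 250/3 + (2/3)x; the wedge Ps − Pb = 42 gives 250/3 + (2/3)x − (141 - (1/6)x) = 42, so x' = 119.6.
Then Pb = 141 − (1/6)·119.6 = 1816/15 and Ps = 250/3 + (2/3)·119.6 = 2446/15.
ΔCS = ½(69.2 + 119.6)(1942/15 − 1816/15) = 792.96; ΔPS = ½(69.2 + 119.6)(2446/15 − 1942/15) = 3171.84.
Government spending = 42 × 119.6 = 5023.2.
Net change = 792.96 + 3171.84 − 5023.2 = -1058.4. The loss equals the DWL triangle ½·42·50.4.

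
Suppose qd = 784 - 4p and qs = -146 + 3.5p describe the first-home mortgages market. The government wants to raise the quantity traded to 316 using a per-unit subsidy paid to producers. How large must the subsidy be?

Required subsidy s = 15 per unit

At q = 316, invert demand for the buyer price: pb = (784 − 316)/4 = 117; invert supply for the seller price: ps = (316 − (-146))/3.5 = 132.
The subsidy must fill the gap: s = ps − pb = 132 − 117 = 15.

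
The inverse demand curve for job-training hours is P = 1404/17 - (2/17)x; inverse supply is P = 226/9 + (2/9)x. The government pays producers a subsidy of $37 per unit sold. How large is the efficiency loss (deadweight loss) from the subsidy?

Pre-subsidy: 1404/17 - (2/17)x = 226/9 + (2/9)x gives x* = 4397/26 and P* = 815/13.
With the subsidy, sellers receive Ps = Pb + 37 for each unit, where Pb is the price buyers pay.
On the curves, Pb = 1404/17 - (2/17)x and Ps = 226/9 + (2/9)x; the wedge Ps − Pb = 37 gives 226/9 + (2/9)x − (1404/17 - (2/17)x) = 37, so x' = 14455/52.
Then Pb = 1404/17 − (2/17)·(14455/52) = 1297/26 and Ps = 226/9 + (2/9)·(14455/52) = 2259/26.
The subsidy expands output by 14455/52 − 4397/26 = 5661/52 past the efficient level; on those units the gap between marginal cost and willingness to pay runs from 0 up to 37.
DWL = ½ × 37 × 5661/52 = 209457/104.

Deadweight loss = 209457/104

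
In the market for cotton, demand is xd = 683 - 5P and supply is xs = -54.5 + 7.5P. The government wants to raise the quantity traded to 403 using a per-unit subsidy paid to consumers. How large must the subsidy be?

At x = 403, invert demand for the buyer price: Pb = (683 − 403)/5 = 56; invert supply for the seller price: Ps = (403 − (-54.5))/7.5 = 61.
The subsidy must fill the gap: s = Ps − Pb = 61 − 56 = 5.

Required subsidy s = 5 per unit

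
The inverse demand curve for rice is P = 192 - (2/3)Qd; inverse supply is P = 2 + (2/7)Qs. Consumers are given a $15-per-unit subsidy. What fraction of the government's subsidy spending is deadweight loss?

DWL / government spending = 3/82

Pre-subsidy: 192 - (2/3)Q = 2 + (2/7)Q gives Q* = 199.5 and P* = 59.
With the rebate, buyers effectively pay Pb = Ps − 15, where Ps is the price sellers receive.
On the curves, Pb = 192 - (2/3)Q and Ps = 2 + (2/7)Q; the wedge Ps − Pb = 15 gives 2 + (2/7)Q − (192 - (2/3)Q) = 15, so Q' = 215.25.
Then Pb = 192 − (2/3)·215.25 = 48.5 and Ps = 2 + (2/7)·215.25 = 63.5.
ΔCS = ½(199.5 + 215.25)(59 − 48.5) = 2177.4375; ΔPS = ½(199.5 + 215.25)(63.5 − 59) = 933.1875.
Government spending = 15 × 215.25 = 3228.75.
DWL = ½ × 15 × (215.25 − 199.5) = 118.125; fraction = 118.125 / 3228.75 = 3/82.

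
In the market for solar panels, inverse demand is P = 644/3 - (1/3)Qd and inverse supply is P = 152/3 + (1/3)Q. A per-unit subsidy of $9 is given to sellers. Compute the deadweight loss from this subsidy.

Deadweight loss = $60.75

Pre-subsidy: 644/3 - (1/3)Q = 152/3 + (1/3)Q gives Q* = 246 and P* = 398/3.
With the subsidy, sellers receive Ps = Pb + 9 for each unit, where Pb is the price buyers pay.
On the curves, Pb = 644/3 - (1/3)Q and Ps = 152/3 + (1/3)Q; the wedge Ps − Pb = 9 gives 152/3 + (1/3)Q − (644/3 - (1/3)Q) = 9, so Q' = 259.5.
Then Pb = 644/3 − (1/3)·259.5 = 769/6 and Ps = 152/3 + (1/3)·259.5 = 823/6.
The subsidy expands output by 259.5 − 246 = 13.5 past the efficient level; on those units the gap between marginal cost and willingness to pay runs from 0 up to 9.
DWL = ½ × 9 × 13.5 = 60.75.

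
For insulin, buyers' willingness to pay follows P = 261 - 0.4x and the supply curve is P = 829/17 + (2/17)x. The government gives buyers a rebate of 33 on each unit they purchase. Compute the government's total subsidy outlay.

Government cost = 15633.75

Pre-subsidy: 261 - 0.4x = 829/17 + (2/17)x gives x* = 410 and P* = 97.
With the rebate, buyers effectively pay Pb = Ps − 33, where Ps is the price sellers receive.
On the curves, Pb = 261 - 0.4x and Ps = 829/17 + (2/17)x; the wedge Ps − Pb = 33 gives 829/17 + (2/17)x − (261 - 0.4x) = 33, so x' = 473.75.
Then Pb = 261 − 0.4·473.75 = 71.5 and Ps = 829/17 + (2/17)·473.75 = 104.5.
Government outlay = subsidy × quantity = 33 × 473.75 = 15633.75.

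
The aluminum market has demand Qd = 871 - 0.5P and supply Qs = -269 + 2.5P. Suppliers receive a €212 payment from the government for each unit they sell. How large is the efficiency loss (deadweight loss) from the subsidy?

Deadweight loss = 28090/3

Pre-subsidy: 871 - 0.5P = -269 + 2.5P gives P* = 380, Q* = 681.
With the subsidy, sellers receive Ps = Pb + 212 for each unit, where Pb is the price buyers pay.
Supply in terms of Pb becomes Qs = -269 + 2.5(Pb + 212) = 261 + 2.5Pb. Setting this equal to demand: 871 - 0.5Pb = 261 + 2.5Pb, so Pb = 610/3.
Sellers receive Ps = 610/3 + 212 = 1246/3; Q' = 871 − 0.5·(610/3) = 2308/3.
The subsidy expands output by 2308/3 − 681 = 265/3 past the efficient level; on those units the gap between marginal cost and willingness to pay runs from 0 up to 212.
DWL = ½ × 212 × 265/3 = 28090/3.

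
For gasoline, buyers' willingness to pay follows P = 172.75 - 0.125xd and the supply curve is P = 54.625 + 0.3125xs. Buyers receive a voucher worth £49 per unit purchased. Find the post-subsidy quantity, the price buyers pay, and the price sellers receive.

x' = 382; buyers pay £125; sellers receive £174

Pre-subsidy: 172.75 - 0.125x = 54.625 + 0.3125x gives x* = 270 and P* = 139.
With the rebate, buyers effectively pay Pb = Ps − 49, where Ps is the price sellers receive.
On the curves, Pb = 172.75 - 0.125x and Ps = 54.625 + 0.3125x; the wedge Ps − Pb = 49 gives 54.625 + 0.3125x − (172.75 - 0.125x) = 49, so x' = 382.
Then Pb = 172.75 − 0.125·382 = 125 and Ps = 54.625 + 0.3125·382 = 174.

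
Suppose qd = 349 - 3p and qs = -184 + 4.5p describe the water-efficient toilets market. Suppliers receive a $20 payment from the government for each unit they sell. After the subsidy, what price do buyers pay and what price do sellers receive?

Buyers pay 886/15; sellers receive 1186/15

Pre-subsidy: 349 - 3p = -184 + 4.5p gives p* = 1066/15, q* = 135.8.
With the subsidy, sellers receive ps = pb + 20 for each unit, where pb is the price buyers pay.
Supply in terms of pb becomes qs = -184 + 4.5(pb + 20) = -94 + 4.5pb. Setting this equal to demand: 349 - 3pb = -94 + 4.5pb, so pb = 886/15.
Sellers receive ps = 886/15 + 20 = 1186/15; q' = 349 − 3·(886/15) = 171.8.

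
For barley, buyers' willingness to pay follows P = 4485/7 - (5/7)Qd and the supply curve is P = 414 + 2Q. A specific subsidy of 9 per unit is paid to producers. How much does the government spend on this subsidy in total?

Pre-subsidy: 4485/7 - (5/7)Q = 414 + 2Q gives Q* = 1587/19 and P* = 11040/19.
With the subsidy, sellers receive Ps = Pb + 9 for each unit, where Pb is the price buyers pay.
On the curves, Pb = 4485/7 - (5/7)Q and Ps = 414 + 2Q; the wedge Ps − Pb = 9 gives 414 + 2Q − (4485/7 - (5/7)Q) = 9, so Q' = 1650/19.
Then Pb = 4485/7 − (5/7)·(1650/19) = 10995/19 and Ps = 414 + 2·(1650/19) = 11166/19.
Government outlay = subsidy × quantity = 9 × 1650/19 = 14850/19.

Government cost = 14850/19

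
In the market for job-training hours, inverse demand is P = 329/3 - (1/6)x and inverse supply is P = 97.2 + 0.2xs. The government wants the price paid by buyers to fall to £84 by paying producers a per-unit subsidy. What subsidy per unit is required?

Required subsidy s = £44 per unit

At a buyer price of 84, quantity demanded is 658 − 6·84 = 154.
Sellers supply 154 only when they receive Ps = 97.2 + 0.2·154 = 128.
s = Ps − Pb = 128 − 84 = 44.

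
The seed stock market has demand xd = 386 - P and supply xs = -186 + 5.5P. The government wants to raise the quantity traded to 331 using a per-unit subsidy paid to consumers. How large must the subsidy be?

At x = 331, invert demand for the buyer price: Pb = (386 − 331)/1 = 55; invert supply for the seller price: Ps = (331 − (-186))/5.5 = 94.
The subsidy must fill the gap: s = Ps − Pb = 94 − 55 = 39.

Required subsidy s = 39 per unit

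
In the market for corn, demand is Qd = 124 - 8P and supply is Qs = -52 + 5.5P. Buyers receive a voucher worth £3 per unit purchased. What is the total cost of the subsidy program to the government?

Pre-subsidy: 124 - 8P = -52 + 5.5P gives P* = 352/27, Q* = 532/27.
With the rebate, buyers effectively pay Pb = Ps − 3, where Ps is the price sellers receive.
Demand in terms of Ps becomes Qd = 124 − 8(Ps − 3) = 148 - 8Ps. Setting this equal to supply: 148 - 8Ps = -52 + 5.5Ps, so Ps = 400/27.
Buyers pay Pb = 400/27 − 3 = 319/27; Q' = -52 + 5.5·(400/27) = 796/27.
Government outlay = subsidy × quantity = 3 × 796/27 = 796/9.

Government cost = 796/9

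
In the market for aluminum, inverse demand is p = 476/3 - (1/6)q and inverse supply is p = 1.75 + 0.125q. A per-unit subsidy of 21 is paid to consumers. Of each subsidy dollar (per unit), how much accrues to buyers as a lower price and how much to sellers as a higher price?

Buyers gain 12 per unit; sellers gain 9 per unit

Pre-subsidy: 476/3 - (1/6)q = 1.75 + 0.125q gives q* = 538 and p* = 69.
With the rebate, buyers effectively pay pb = ps − 21, where ps is the price sellers receive.
On the curves, pb = 476/3 - (1/6)q and ps = 1.75 + 0.125q; the wedge ps − pb = 21 gives 1.75 + 0.125q − (476/3 - (1/6)q) = 21, so q' = 610.
Then pb = 476/3 − (1/6)·610 = 57 and ps = 1.75 + 0.125·610 = 78.
Buyers' price falls by p* − pb = 69 − 57 = 12; sellers' price rises by ps − p* = 78 − 69 = 9.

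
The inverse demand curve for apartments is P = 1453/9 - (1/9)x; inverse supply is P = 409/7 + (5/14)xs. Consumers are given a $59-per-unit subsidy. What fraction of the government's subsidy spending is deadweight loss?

DWL / government spending = 63/346

Pre-subsidy: 1453/9 - (1/9)x = 409/7 + (5/14)x gives x* = 220 and P* = 137.
With the rebate, buyers effectively pay Pb = Ps − 59, where Ps is the price sellers receive.
On the curves, Pb = 1453/9 - (1/9)x and Ps = 409/7 + (5/14)x; the wedge Ps − Pb = 59 gives 409/7 + (5/14)x − (1453/9 - (1/9)x) = 59, so x' = 346.
Then Pb = 1453/9 − (1/9)·346 = 123 and Ps = 409/7 + (5/14)·346 = 182.
ΔCS = ½(220 + 346)(137 − 123) = 3962; ΔPS = ½(220 + 346)(182 − 137) = 12735.
Government spending = 59 × 346 = 20414.
DWL = ½ × 59 × (346 − 220) = 3717; fraction = 3717 / 20414 = 63/346.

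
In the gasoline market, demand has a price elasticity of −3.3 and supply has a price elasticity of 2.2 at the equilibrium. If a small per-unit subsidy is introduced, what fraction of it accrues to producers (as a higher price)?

For a small subsidy around the equilibrium, the benefit split depends on the relative slopes, which at a point are proportional to the elasticities.
Buyer share = εs/(εs + |εd|) = 2.2/(2.2 + 3.3) = 0.4; seller share = |εd|/(εs + |εd|) = 0.6.
So producers capture 0.6 of the subsidy.

Producer share = 0.6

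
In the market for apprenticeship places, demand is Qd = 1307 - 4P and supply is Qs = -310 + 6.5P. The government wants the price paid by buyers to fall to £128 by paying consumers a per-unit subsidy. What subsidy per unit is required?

At a buyer price of 128, quantity demanded is 1307 − 4·128 = 795.
Sellers supply 795 only when they receive Ps with -310 + 6.5·Ps = 795, i.e. Ps = 170.
s = Ps − Pb = 170 − 128 = 42.

Required subsidy s = £42 per unit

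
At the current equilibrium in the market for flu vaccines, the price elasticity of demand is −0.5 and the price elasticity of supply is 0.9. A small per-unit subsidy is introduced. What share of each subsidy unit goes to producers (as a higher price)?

For a small subsidy around the equilibrium, the benefit split depends on the relative slopes, which at a point are proportional to the elasticities.
Buyer share = εs/(εs + |εd|) = 0.9/(0.9 + 0.5) = 9/14; seller share = |εd|/(εs + |εd|) = 5/14.
So producers capture 5/14 of the subsidy.

Producer share = 5/14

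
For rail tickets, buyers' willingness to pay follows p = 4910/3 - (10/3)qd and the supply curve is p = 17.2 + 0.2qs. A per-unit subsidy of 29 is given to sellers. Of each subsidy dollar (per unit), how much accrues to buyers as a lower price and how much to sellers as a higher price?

Buyers gain 1450/53 per unit; sellers gain 87/53 per unit

Pre-subsidy: 4910/3 - (10/3)q = 17.2 + 0.2q gives q* = 24292/53 and p* = 5770/53.
With the subsidy, sellers receive ps = pb + 29 for each unit, where pb is the price buyers pay.
On the curves, pb = 4910/3 - (10/3)q and ps = 17.2 + 0.2q; the wedge ps − pb = 29 gives 17.2 + 0.2q − (4910/3 - (10/3)q) = 29, so q' = 24727/53.
Then pb = 4910/3 − (10/3)·(24727/53) = 4320/53 and ps = 17.2 + 0.2·(24727/53) = 5857/53.
Buyers' price falls by p* − pb = 5770/53 − 4320/53 = 1450/53; sellers' price rises by ps − p* = 5857/53 − 5770/53 = 87/53.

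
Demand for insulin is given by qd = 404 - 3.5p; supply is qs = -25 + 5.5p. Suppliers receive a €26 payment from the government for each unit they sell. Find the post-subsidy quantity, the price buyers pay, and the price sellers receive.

q' = 2635/9; buyers pay 286/9; sellers receive 520/9

Pre-subsidy: 404 - 3.5p = -25 + 5.5p gives p* = 143/3, q* = 1423/6.
With the subsidy, sellers receive ps = pb + 26 for each unit, where pb is the price buyers pay.
Supply in terms of pb becomes qs = -25 + 5.5(pb + 26) = 118 + 5.5pb. Setting this equal to demand: 404 - 3.5pb = 118 + 5.5pb, so pb = 286/9.
Sellers receive ps = 286/9 + 26 = 520/9; q' = 404 − 3.5·(286/9) = 2635/9.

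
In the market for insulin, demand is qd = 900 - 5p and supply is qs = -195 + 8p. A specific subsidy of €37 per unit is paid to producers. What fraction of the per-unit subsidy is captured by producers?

Pre-subsidy: 900 - 5p = -195 + 8p gives p* = 1095/13, q* = 6225/13.
With the subsidy, sellers receive ps = pb + 37 for each unit, where pb is the price buyers pay.
Supply in terms of pb becomes qs = -195 + 8(pb + 37) = 101 + 8pb. Setting this equal to demand: 900 - 5pb = 101 + 8pb, so pb = 799/13.
Sellers receive ps = 799/13 + 37 = 1280/13; q' = 900 − 5·(799/13) = 7705/13.
Buyers' price falls by p* − pb = 1095/13 − 799/13 = 296/13; sellers' price rises by ps − p* = 1280/13 − 1095/13 = 185/13.
So producers capture (185/13)/37 = 5/13 of each unit of subsidy.

Producer share = 5/13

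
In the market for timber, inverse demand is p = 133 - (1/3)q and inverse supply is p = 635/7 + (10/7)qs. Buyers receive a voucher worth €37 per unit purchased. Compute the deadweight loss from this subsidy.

Pre-subsidy: 133 - (1/3)q = 635/7 + (10/7)q gives q* = 24 and p* = 125.
With the rebate, buyers effectively pay pb = ps − 37, where ps is the price sellers receive.
On the curves, pb = 133 - (1/3)q and ps = 635/7 + (10/7)q; the wedge ps − pb = 37 gives 635/7 + (10/7)q − (133 - (1/3)q) = 37, so q' = 45.
Then pb = 133 − (1/3)·45 = 118 and ps = 635/7 + (10/7)·45 = 155.
The subsidy expands output by 45 − 24 = 21 past the efficient level; on those units the gap between marginal cost and willingness to pay runs from 0 up to 37.
DWL = ½ × 37 × 21 = 388.5.

Deadweight loss = €388.5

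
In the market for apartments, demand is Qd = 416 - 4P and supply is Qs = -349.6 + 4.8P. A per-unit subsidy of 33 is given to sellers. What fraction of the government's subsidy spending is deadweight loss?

DWL / government spending = 9/35

Pre-subsidy: 416 - 4P = -349.6 + 4.8P gives P* = 87, Q* = 68.
With the subsidy, sellers receive Ps = Pb + 33 for each unit, where Pb is the price buyers pay.
Supply in terms of Pb becomes Qs = -349.6 + 4.8(Pb + 33) = -191.2 + 4.8Pb. Setting this equal to demand: 416 - 4Pb = -191.2 + 4.8Pb, so Pb = 69.
Sellers receive Ps = 69 + 33 = 102; Q' = 416 − 4·69 = 140.
ΔCS = ½(68 + 140)(87 − 69) = 1872; ΔPS = ½(68 + 140)(102 − 87) = 1560.
Government spending = 33 × 140 = 4620.
DWL = ½ × 33 × (140 − 68) = 1188; fraction = 1188 / 4620 = 9/35.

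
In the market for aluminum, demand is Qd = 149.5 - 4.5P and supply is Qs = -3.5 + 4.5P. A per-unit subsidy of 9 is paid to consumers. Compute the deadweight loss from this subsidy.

Deadweight loss = 91.125

Pre-subsidy: 149.5 - 4.5P = -3.5 + 4.5P gives P* = 17, Q* = 73.
With the rebate, buyers effectively pay Pb = Ps − 9, where Ps is the price sellers receive.
Demand in terms of Ps becomes Qd = 149.5 − 4.5(Ps − 9) = 190 - 4.5Ps. Setting this equal to supply: 190 - 4.5Ps = -3.5 + 4.5Ps, so Ps = 21.5.
Buyers pay Pb = 21.5 − 9 = 12.5; Q' = -3.5 + 4.5·21.5 = 93.25.
The subsidy expands output by 93.25 − 73 = 20.25 past the efficient level; on those units the gap between marginal cost and willingness to pay runs from 0 up to 9.
DWL = ½ × 9 × 20.25 = 91.125.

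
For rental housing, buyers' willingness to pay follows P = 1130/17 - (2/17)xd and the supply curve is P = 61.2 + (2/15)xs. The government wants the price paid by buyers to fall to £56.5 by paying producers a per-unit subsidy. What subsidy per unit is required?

At a buyer price of 56.5, quantity demanded is 565 − 8.5·56.5 = 84.75.
Sellers supply 84.75 only when they receive Ps = 61.2 + (2/15)·84.75 = 72.5.
s = Ps − Pb = 72.5 − 56.5 = 16.

Required subsidy s = £16 per unit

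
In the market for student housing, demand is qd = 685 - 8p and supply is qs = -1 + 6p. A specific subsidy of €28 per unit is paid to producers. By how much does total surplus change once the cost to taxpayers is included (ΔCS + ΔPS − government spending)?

Pre-subsidy: 685 - 8p = -1 + 6p gives p* = 49, q* = 293.
With the subsidy, sellers receive ps = pb + 28 for each unit, where pb is the price buyers pay.
Supply in terms of pb becomes qs = -1 + 6(pb + 28) = 167 + 6pb. Setting this equal to demand: 685 - 8pb = 167 + 6pb, so pb = 37.
Sellers receive ps = 37 + 28 = 65; q' = 685 − 8·37 = 389.
ΔCS = ½(293 + 389)(49 − 37) = 4092; ΔPS = ½(293 + 389)(65 − 49) = 5456.
Government spending = 28 × 389 = 10892.
Net change = 4092 + 5456 − 10892 = -1344. The loss equals the DWL triangle ½·28·96.

Net change in total surplus = -€1344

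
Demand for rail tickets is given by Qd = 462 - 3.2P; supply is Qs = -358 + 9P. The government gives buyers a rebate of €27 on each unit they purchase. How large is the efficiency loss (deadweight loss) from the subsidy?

Pre-subsidy: 462 - 3.2P = -358 + 9P gives P* = 4100/61, Q* = 15062/61.
With the rebate, buyers effectively pay Pb = Ps − 27, where Ps is the price sellers receive.
Demand in terms of Ps becomes Qd = 462 − 3.2(Ps − 27) = 548.4 - 3.2Ps. Setting this equal to supply: 548.4 - 3.2Ps = -358 + 9Ps, so Ps = 4532/61.
Buyers pay Pb = 4532/61 − 27 = 2885/61; Q' = -358 + 9·(4532/61) = 18950/61.
The subsidy expands output by 18950/61 − 15062/61 = 3888/61 past the efficient level; on those units the gap between marginal cost and willingness to pay runs from 0 up to 27.
DWL = ½ × 27 × 3888/61 = 52488/61.

Deadweight loss = 52488/61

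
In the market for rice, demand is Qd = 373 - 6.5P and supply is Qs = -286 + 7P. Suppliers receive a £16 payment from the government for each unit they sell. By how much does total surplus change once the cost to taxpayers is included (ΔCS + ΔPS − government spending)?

Net change in total surplus = -11648/27

Pre-subsidy: 373 - 6.5P = -286 + 7P gives P* = 1318/27, Q* = 1504/27.
With the subsidy, sellers receive Ps = Pb + 16 for each unit, where Pb is the price buyers pay.
Supply in terms of Pb becomes Qs = -286 + 7(Pb + 16) = -174 + 7Pb. Setting this equal to demand: 373 - 6.5Pb = -174 + 7Pb, so Pb = 1094/27.
Sellers receive Ps = 1094/27 + 16 = 1526/27; Q' = 373 − 6.5·(1094/27) = 2960/27.
ΔCS = ½(1504/27 + 2960/27)(1318/27 − 1094/27) = 55552/81; ΔPS = ½(1504/27 + 2960/27)(1526/27 − 1318/27) = 51584/81.
Government spending = 16 × 2960/27 = 47360/27.
Net change = 55552/81 + 51584/81 − 47360/27 = -11648/27. The loss equals the DWL triangle ½·16·1456/27.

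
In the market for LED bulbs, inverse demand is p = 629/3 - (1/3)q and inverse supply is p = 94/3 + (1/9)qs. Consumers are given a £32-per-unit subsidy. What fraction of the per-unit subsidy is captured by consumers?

Consumer share = 0.75

Pre-subsidy: 629/3 - (1/3)q = 94/3 + (1/9)q gives q* = 401.25 and p* = 911/12.
With the rebate, buyers effectively pay pb = ps − 32, where ps is the price sellers receive.
On the curves, pb = 629/3 - (1/3)q and ps = 94/3 + (1/9)q; the wedge ps − pb = 32 gives 94/3 + (1/9)q − (629/3 - (1/3)q) = 32, so q' = 473.25.
Then pb = 629/3 − (1/3)·473.25 = 623/12 and ps = 94/3 + (1/9)·473.25 = 1007/12.
Buyers' price falls by p* − pb = 911/12 − 623/12 = 24; sellers' price rises by ps − p* = 1007/12 − 911/12 = 8.
So consumers capture 24/32 = 0.75 of each unit of subsidy.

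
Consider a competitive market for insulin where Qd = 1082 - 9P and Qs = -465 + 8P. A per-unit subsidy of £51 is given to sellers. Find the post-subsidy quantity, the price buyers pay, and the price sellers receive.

Pre-subsidy: 1082 - 9P = -465 + 8P gives P* = 91, Q* = 263.
With the subsidy, sellers receive Ps = Pb + 51 for each unit, where Pb is the price buyers pay.
Supply in terms of Pb becomes Qs = -465 + 8(Pb + 51) = -57 + 8Pb. Setting this equal to demand: 1082 - 9Pb = -57 + 8Pb, so Pb = 67.
Sellers receive Ps = 67 + 51 = 118; Q' = 1082 − 9·67 = 479.

Q' = 479; buyers pay £67; sellers receive £118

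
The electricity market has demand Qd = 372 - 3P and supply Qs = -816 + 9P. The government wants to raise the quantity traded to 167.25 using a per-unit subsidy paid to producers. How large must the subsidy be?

At Q = 167.25, invert demand for the buyer price: Pb = (372 − 167.25)/3 = 68.25; invert supply for the seller price: Ps = (167.25 − (-816))/9 = 109.25.
The subsidy must fill the gap: s = Ps − Pb = 109.25 − 68.25 = 41.

Required subsidy s = 41 per unit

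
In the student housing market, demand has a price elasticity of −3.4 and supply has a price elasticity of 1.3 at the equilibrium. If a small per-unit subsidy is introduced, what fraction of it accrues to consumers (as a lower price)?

Consumer share = 13/47

For a small subsidy around the equilibrium, the benefit split depends on the relative slopes, which at a point are proportional to the elasticities.
Buyer share = εs/(εs + |εd|) = 1.3/(1.3 + 3.4) = 13/47; seller share = |εd|/(εs + |εd|) = 34/47.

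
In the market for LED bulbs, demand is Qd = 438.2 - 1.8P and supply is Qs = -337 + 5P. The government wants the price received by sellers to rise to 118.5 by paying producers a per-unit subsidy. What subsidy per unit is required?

At a seller price of 118.5, quantity supplied is -337 + 5·118.5 = 255.5.
Buyers absorb 255.5 only when they pay Pb with 438.2 − 1.8·Pb = 255.5, i.e. Pb = 101.5.
s = Ps − Pb = 118.5 − 101.5 = 17.

Required subsidy s = 17 per unit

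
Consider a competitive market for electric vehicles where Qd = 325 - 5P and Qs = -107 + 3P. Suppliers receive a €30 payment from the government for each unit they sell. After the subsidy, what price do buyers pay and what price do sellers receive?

Pre-subsidy: 325 - 5P = -107 + 3P gives P* = 54, Q* = 55.
With the subsidy, sellers receive Ps = Pb + 30 for each unit, where Pb is the price buyers pay.
Supply in terms of Pb becomes Qs = -107 + 3(Pb + 30) = -17 + 3Pb. Setting this equal to demand: 325 - 5Pb = -17 + 3Pb, so Pb = 42.75.
Sellers receive Ps = 42.75 + 30 = 72.75; Q' = 325 − 5·42.75 = 111.25.

Buyers pay €42.75; sellers receive €72.75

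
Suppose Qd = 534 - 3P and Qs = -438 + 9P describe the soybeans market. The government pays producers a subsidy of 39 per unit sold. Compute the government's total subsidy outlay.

Pre-subsidy: 534 - 3P = -438 + 9P gives P* = 81, Q* = 291.
With the subsidy, sellers receive Ps = Pb + 39 for each unit, where Pb is the price buyers pay.
Supply in terms of Pb becomes Qs = -438 + 9(Pb + 39) = -87 + 9Pb. Setting this equal to demand: 534 - 3Pb = -87 + 9Pb, so Pb = 51.75.
Sellers receive Ps = 51.75 + 39 = 90.75; Q' = 534 − 3·51.75 = 378.75.
Government outlay = subsidy × quantity = 39 × 378.75 = 14771.25.

Government cost = 14771.25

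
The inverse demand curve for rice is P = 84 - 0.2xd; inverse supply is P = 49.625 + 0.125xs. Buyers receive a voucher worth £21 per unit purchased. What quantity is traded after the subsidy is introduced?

Pre-subsidy: 84 - 0.2x = 49.625 + 0.125x gives x* = 1375/13 and P* = 817/13.
With the rebate, buyers effectively pay Pb = Ps − 21, where Ps is the price sellers receive.
On the curves, Pb = 84 - 0.2x and Ps = 49.625 + 0.125x; the wedge Ps − Pb = 21 gives 49.625 + 0.125x − (84 - 0.2x) = 21, so x' = 2215/13.
Then Pb = 84 − 0.2·(2215/13) = 649/13 and Ps = 49.625 + 0.125·(2215/13) = 922/13.

x' = 2215/13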